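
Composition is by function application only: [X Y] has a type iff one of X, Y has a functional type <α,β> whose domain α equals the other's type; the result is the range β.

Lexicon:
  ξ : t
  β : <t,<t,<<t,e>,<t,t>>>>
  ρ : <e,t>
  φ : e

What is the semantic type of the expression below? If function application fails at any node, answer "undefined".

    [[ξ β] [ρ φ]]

[ξ β]: <t,<t,<<t,e>,<t,t>>>> applied to t yields <t,<<t,e>,<t,t>>>.
[ρ φ]: <e,t> applied to e yields t.
[[ξ β] [ρ φ]]: <t,<<t,e>,<t,t>>> applied to t yields <<t,e>,<t,t>>.

<<t,e>,<t,t>>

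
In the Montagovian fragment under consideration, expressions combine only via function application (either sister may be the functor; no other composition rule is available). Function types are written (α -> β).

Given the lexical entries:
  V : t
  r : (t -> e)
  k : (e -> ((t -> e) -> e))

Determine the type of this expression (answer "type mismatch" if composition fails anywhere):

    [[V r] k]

((t -> e) -> e)

[V r]: functor r : (t -> e), argument V : t; result e.
[[V r] k]: functor k : (e -> ((t -> e) -> e)), argument [V r] : e; result ((t -> e) -> e).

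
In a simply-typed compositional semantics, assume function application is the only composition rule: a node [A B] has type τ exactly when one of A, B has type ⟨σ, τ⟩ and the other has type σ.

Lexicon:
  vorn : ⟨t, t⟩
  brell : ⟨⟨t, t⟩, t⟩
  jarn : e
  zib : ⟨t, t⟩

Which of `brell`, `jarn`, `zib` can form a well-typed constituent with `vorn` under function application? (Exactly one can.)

brell — combines: brell : ⟨⟨t, t⟩, t⟩ takes vorn : ⟨t, t⟩ as argument, giving t.
jarn : e — neither side's domain matches the other.
zib : ⟨t, t⟩ — neither side's domain matches the other.

brell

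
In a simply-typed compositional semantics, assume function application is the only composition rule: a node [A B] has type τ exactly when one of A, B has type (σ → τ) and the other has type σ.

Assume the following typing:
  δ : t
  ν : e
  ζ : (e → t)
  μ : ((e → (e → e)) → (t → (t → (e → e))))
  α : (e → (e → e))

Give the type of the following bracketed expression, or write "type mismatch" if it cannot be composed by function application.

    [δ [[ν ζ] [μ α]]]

(e → e)

At [ν ζ], ζ : (e → t) takes ν : e, giving t.
At [μ α], μ : ((e → (e → e)) → (t → (t → (e → e)))) takes α : (e → (e → e)), giving (t → (t → (e → e))).
At [[ν ζ] [μ α]], [μ α] : (t → (t → (e → e))) takes [ν ζ] : t, giving (t → (e → e)).
At [δ [[ν ζ] [μ α]]], [[ν ζ] [μ α]] : (t → (e → e)) takes δ : t, giving (e → e).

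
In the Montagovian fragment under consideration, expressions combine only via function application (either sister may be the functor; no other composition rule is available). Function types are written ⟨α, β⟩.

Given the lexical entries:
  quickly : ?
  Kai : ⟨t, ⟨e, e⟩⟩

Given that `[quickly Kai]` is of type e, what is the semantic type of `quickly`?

For [quickly Kai] to have type e with Kai of type ⟨t, ⟨e, e⟩⟩, quickly must be the function: quickly : ⟨⟨t, ⟨e, e⟩⟩, e⟩.

⟨⟨t, ⟨e, e⟩⟩, e⟩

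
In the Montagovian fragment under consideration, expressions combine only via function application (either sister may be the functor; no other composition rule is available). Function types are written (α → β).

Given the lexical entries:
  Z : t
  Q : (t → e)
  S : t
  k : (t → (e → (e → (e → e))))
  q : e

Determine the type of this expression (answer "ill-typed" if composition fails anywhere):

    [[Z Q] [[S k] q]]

[Z Q]: functor Q : (t → e), argument Z : t; result e.
[S k]: functor k : (t → (e → (e → (e → e)))), argument S : t; result (e → (e → (e → e))).
[[S k] q]: functor [S k] : (e → (e → (e → e))), argument q : e; result (e → (e → e)).
[[Z Q] [[S k] q]]: functor [[S k] q] : (e → (e → e)), argument [Z Q] : e; result (e → e).

(e → e)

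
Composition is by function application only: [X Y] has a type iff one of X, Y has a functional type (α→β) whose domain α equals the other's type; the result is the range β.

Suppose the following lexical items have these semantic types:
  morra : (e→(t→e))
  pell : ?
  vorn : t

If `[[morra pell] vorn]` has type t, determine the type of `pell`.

[[morra pell] vorn] must have type t. The sister vorn has type t; that is not a function onto t, so [morra pell] must be the functor, of type (t→t).
[morra pell] must have type (t→t). The sister morra has type (e→(t→e)); that is not a function onto (t→t), so pell must be the functor, of type ((e→(t→e))→(t→t)).

((e→(t→e))→(t→t))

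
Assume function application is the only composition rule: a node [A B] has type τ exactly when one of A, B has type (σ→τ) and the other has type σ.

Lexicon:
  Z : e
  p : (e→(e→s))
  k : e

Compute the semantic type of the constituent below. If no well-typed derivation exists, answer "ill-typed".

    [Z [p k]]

s

[p k]: functor p : (e→(e→s)), argument k : e; result (e→s).
[Z [p k]]: functor [p k] : (e→s), argument Z : e; result s.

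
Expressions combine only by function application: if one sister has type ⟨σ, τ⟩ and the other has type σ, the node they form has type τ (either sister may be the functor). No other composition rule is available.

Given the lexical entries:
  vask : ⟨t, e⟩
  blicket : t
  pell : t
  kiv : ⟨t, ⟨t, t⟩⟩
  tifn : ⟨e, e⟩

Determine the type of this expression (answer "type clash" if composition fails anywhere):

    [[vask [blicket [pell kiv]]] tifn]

[pell kiv]: kiv is ⟨t, ⟨t, t⟩⟩, pell is t; result ⟨t, t⟩.
[blicket [pell kiv]]: [pell kiv] is ⟨t, t⟩, blicket is t; result t.
[vask [blicket [pell kiv]]]: vask is ⟨t, e⟩, [blicket [pell kiv]] is t; result e.
[[vask [blicket [pell kiv]]] tifn]: tifn is ⟨e, e⟩, [vask [blicket [pell kiv]]] is e; result e.

e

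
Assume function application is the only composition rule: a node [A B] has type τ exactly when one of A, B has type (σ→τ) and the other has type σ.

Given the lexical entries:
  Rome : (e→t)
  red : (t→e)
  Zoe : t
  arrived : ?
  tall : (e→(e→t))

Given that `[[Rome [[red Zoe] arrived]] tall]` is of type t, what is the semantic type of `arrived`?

(e→((e→t)→((e→(e→t))→t)))

At [[Rome [[red Zoe] arrived]] tall] (required: t): tall is (e→(e→t)), which is not a function with range t; hence [Rome [[red Zoe] arrived]] is the functor — type ((e→(e→t))→t).
At [Rome [[red Zoe] arrived]] (required: ((e→(e→t))→t)): Rome is (e→t), which is not a function with range ((e→(e→t))→t); hence [[red Zoe] arrived] is the functor — type ((e→t)→((e→(e→t))→t)).
At [[red Zoe] arrived] (required: ((e→t)→((e→(e→t))→t))): [red Zoe] is e, which is not a function with range ((e→t)→((e→(e→t))→t)); hence arrived is the functor — type (e→((e→t)→((e→(e→t))→t))).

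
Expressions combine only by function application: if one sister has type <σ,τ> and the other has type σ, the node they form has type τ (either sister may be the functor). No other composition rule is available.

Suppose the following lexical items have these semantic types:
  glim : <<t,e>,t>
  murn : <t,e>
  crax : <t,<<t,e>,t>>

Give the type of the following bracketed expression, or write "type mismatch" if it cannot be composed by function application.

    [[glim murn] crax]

<<t,e>,t>

[glim murn]: functor glim : <<t,e>,t>, argument murn : <t,e>; result t.
[[glim murn] crax]: functor crax : <t,<<t,e>,t>>, argument [glim murn] : t; result <<t,e>,t>.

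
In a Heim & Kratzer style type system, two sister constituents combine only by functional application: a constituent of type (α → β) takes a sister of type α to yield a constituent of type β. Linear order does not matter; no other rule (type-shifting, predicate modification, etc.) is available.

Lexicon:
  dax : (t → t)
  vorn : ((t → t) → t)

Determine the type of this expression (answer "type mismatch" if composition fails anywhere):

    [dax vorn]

[dax vorn]: functor vorn : ((t → t) → t), argument dax : (t → t); result t.

t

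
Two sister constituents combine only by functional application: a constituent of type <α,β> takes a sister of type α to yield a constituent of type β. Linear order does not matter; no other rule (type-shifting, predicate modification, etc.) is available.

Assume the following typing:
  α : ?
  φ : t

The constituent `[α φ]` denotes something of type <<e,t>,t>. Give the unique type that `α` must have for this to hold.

<t,<<e,t>,t>>

[α φ] must have type <<e,t>,t>. The sister φ has type t; that is not a function onto <<e,t>,t>, so α must be the functor, of type <t,<<e,t>,t>>.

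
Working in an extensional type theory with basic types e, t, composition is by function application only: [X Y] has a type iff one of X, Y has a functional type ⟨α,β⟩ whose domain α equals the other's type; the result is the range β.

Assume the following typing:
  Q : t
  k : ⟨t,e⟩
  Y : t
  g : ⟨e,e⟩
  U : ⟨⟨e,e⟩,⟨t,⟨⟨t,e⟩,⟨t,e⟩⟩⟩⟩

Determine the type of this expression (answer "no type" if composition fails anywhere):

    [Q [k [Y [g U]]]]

[g U] — U of type ⟨⟨e,e⟩,⟨t,⟨⟨t,e⟩,⟨t,e⟩⟩⟩⟩ combines with g of type ⟨e,e⟩: type ⟨t,⟨⟨t,e⟩,⟨t,e⟩⟩⟩.
[Y [g U]] — [g U] of type ⟨t,⟨⟨t,e⟩,⟨t,e⟩⟩⟩ combines with Y of type t: type ⟨⟨t,e⟩,⟨t,e⟩⟩.
[k [Y [g U]]] — [Y [g U]] of type ⟨⟨t,e⟩,⟨t,e⟩⟩ combines with k of type ⟨t,e⟩: type ⟨t,e⟩.
[Q [k [Y [g U]]]] — [k [Y [g U]]] of type ⟨t,e⟩ combines with Q of type t: type e.

e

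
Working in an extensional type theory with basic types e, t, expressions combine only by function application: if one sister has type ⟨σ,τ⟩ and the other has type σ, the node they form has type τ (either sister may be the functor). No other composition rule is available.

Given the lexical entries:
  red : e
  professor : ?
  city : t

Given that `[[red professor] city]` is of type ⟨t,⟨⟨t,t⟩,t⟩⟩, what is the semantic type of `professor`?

[[red professor] city] is required to be ⟨t,⟨⟨t,t⟩,t⟩⟩. city : t cannot yield ⟨t,⟨⟨t,t⟩,t⟩⟩ as functor, so [red professor] : ⟨t,⟨t,⟨⟨t,t⟩,t⟩⟩⟩.
[red professor] is required to be ⟨t,⟨t,⟨⟨t,t⟩,t⟩⟩⟩. red : e cannot yield ⟨t,⟨t,⟨⟨t,t⟩,t⟩⟩⟩ as functor, so professor : ⟨e,⟨t,⟨t,⟨⟨t,t⟩,t⟩⟩⟩⟩.

⟨e,⟨t,⟨t,⟨⟨t,t⟩,t⟩⟩⟩⟩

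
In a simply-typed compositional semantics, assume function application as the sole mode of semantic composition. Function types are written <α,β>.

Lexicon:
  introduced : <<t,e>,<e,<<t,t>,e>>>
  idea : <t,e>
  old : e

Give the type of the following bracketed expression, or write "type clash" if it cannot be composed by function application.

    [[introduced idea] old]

[introduced idea]: <<t,e>,<e,<<t,t>,e>>> applied to <t,e> yields <e,<<t,t>,e>>.
[[introduced idea] old]: <e,<<t,t>,e>> applied to e yields <<t,t>,e>.

<<t,t>,e>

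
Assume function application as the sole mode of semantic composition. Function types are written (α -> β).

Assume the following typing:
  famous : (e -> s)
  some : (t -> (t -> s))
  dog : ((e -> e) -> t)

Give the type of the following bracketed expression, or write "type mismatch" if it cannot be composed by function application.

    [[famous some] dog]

type mismatch

[famous some]: (e -> s) and (t -> (t -> s)) cannot combine by function application — type clash.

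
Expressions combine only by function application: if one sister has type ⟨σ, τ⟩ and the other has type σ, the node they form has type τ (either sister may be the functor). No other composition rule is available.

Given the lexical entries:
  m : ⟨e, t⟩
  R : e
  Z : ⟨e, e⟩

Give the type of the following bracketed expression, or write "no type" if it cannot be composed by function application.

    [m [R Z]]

t

[R Z] — Z of type ⟨e, e⟩ combines with R of type e: type e.
[m [R Z]] — m of type ⟨e, t⟩ combines with [R Z] of type e: type t.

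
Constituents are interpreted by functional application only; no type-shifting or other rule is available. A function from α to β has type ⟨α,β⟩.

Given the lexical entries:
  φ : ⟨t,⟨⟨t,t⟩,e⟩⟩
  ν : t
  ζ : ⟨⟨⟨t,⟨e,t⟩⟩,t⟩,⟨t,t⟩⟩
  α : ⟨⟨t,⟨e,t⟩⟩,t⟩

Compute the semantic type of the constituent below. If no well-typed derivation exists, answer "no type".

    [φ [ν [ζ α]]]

⟨⟨t,t⟩,e⟩

[ζ α]: functor ζ : ⟨⟨⟨t,⟨e,t⟩⟩,t⟩,⟨t,t⟩⟩, argument α : ⟨⟨t,⟨e,t⟩⟩,t⟩; result ⟨t,t⟩.
[ν [ζ α]]: functor [ζ α] : ⟨t,t⟩, argument ν : t; result t.
[φ [ν [ζ α]]]: functor φ : ⟨t,⟨⟨t,t⟩,e⟩⟩, argument [ν [ζ α]] : t; result ⟨⟨t,t⟩,e⟩.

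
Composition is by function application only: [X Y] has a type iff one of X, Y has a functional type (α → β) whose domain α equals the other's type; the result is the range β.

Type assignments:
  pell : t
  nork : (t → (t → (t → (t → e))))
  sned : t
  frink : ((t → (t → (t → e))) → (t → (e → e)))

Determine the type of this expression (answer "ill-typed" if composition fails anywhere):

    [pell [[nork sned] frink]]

(e → e)

[nork sned]: (t → (t → (t → (t → e)))) applied to t yields (t → (t → (t → e))).
[[nork sned] frink]: ((t → (t → (t → e))) → (t → (e → e))) applied to (t → (t → (t → e))) yields (t → (e → e)).
[pell [[nork sned] frink]]: (t → (e → e)) applied to t yields (e → e).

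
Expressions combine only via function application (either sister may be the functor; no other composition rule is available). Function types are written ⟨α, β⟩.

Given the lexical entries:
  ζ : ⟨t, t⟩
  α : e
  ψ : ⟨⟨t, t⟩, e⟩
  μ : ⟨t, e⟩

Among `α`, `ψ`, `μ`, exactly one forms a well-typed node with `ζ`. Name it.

ψ

α : e — does not combine with ζ.
ψ — combines: ψ : ⟨⟨t, t⟩, e⟩ takes ζ : ⟨t, t⟩ as argument, giving e.
μ : ⟨t, e⟩ — does not combine with ζ.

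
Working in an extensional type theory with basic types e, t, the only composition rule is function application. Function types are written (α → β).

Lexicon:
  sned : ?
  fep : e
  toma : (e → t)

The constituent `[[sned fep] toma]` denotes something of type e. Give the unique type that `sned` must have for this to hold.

(e → ((e → t) → e))

For [[sned fep] toma] to have type e with toma of type (e → t), [sned fep] must be the function: [sned fep] : ((e → t) → e).
For [sned fep] to have type ((e → t) → e) with fep of type e, sned must be the function: sned : (e → ((e → t) → e)).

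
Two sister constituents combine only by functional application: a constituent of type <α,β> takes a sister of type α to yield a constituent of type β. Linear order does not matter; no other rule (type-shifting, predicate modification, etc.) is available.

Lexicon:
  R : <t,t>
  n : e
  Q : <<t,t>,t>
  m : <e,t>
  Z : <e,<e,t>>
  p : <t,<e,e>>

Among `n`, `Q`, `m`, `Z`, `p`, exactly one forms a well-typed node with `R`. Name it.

n : e — R needs t; n needs nothing (atomic); neither fits.
Q — combines: Q : <<t,t>,t> takes R : <t,t> as argument, giving t.
m : <e,t> — R needs t; m needs e; neither fits.
Z : <e,<e,t>> — R needs t; Z needs e; neither fits.
p : <t,<e,e>> — R needs t; p needs t; neither fits.

Q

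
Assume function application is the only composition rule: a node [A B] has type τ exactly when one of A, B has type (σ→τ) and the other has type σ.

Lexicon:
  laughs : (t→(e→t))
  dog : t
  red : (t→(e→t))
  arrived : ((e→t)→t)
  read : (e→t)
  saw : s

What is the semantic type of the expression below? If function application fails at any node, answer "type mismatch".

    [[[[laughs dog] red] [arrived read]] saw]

At [laughs dog], laughs : (t→(e→t)) takes dog : t, giving (e→t).
[[laughs dog] red]: (e→t) and (t→(e→t)) cannot combine by function application — type clash.

type mismatch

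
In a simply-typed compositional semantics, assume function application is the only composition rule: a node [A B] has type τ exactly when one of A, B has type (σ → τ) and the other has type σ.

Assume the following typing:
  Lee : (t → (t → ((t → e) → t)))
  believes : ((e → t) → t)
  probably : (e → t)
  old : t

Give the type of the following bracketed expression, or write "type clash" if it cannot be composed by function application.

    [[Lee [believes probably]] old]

[believes probably] — believes of type ((e → t) → t) combines with probably of type (e → t): type t.
[Lee [believes probably]] — Lee of type (t → (t → ((t → e) → t))) combines with [believes probably] of type t: type (t → ((t → e) → t)).
[[Lee [believes probably]] old] — [Lee [believes probably]] of type (t → ((t → e) → t)) combines with old of type t: type ((t → e) → t).

((t → e) → t)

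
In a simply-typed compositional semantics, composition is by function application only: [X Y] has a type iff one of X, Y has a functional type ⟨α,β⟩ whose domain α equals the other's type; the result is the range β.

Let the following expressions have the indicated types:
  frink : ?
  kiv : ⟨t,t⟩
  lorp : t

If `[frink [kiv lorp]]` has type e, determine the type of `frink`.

[frink [kiv lorp]] must have type e. The sister [kiv lorp] has type t; that is not a function onto e, so frink must be the functor, of type ⟨t,e⟩.

⟨t,e⟩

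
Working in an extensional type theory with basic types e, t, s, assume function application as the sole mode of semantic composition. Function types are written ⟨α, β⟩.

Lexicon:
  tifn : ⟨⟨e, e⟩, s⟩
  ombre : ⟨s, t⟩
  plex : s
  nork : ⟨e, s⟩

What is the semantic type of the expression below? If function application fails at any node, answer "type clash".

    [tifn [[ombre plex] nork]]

At [ombre plex], ombre : ⟨s, t⟩ takes plex : s, giving t.
At [[ombre plex] nork]: neither t nor ⟨e, s⟩ can take the other as argument; the node is ill-typed.

type clash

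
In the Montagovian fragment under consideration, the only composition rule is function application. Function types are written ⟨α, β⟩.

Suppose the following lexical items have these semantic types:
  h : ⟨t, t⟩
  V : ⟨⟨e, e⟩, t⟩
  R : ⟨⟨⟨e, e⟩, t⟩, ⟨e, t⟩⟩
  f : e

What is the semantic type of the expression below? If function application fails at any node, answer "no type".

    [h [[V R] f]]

t

At [V R], R : ⟨⟨⟨e, e⟩, t⟩, ⟨e, t⟩⟩ takes V : ⟨⟨e, e⟩, t⟩, giving ⟨e, t⟩.
At [[V R] f], [V R] : ⟨e, t⟩ takes f : e, giving t.
At [h [[V R] f]], h : ⟨t, t⟩ takes [[V R] f] : t, giving t.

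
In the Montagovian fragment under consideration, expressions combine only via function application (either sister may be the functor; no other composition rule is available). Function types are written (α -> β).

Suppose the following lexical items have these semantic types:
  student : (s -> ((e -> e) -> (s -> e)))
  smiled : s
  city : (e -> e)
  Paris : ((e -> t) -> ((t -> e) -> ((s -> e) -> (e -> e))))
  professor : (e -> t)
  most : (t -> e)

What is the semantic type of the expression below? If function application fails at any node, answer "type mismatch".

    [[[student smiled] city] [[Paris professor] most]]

[student smiled]: (s -> ((e -> e) -> (s -> e))) applied to s yields ((e -> e) -> (s -> e)).
[[student smiled] city]: ((e -> e) -> (s -> e)) applied to (e -> e) yields (s -> e).
[Paris professor]: ((e -> t) -> ((t -> e) -> ((s -> e) -> (e -> e)))) applied to (e -> t) yields ((t -> e) -> ((s -> e) -> (e -> e))).
[[Paris professor] most]: ((t -> e) -> ((s -> e) -> (e -> e))) applied to (t -> e) yields ((s -> e) -> (e -> e)).
[[[student smiled] city] [[Paris professor] most]]: ((s -> e) -> (e -> e)) applied to (s -> e) yields (e -> e).

(e -> e)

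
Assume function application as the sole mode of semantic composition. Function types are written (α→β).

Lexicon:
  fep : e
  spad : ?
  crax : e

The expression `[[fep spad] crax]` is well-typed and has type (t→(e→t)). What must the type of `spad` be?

At [[fep spad] crax] (required: (t→(e→t))): crax is e, which is not a function with range (t→(e→t)); hence [fep spad] is the functor — type (e→(t→(e→t))).
At [fep spad] (required: (e→(t→(e→t)))): fep is e, which is not a function with range (e→(t→(e→t))); hence spad is the functor — type (e→(e→(t→(e→t)))).

(e→(e→(t→(e→t))))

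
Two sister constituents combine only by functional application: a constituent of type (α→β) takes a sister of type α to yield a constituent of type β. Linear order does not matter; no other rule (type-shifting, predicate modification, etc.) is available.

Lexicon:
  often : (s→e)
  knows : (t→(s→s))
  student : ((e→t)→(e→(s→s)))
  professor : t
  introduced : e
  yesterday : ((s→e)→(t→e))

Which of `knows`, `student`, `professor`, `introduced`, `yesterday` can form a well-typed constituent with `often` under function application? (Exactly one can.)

knows : (t→(s→s)) — no; often wants s, and knows wants t.
student : ((e→t)→(e→(s→s))) — no; often wants s, and student wants (e→t).
professor : t — no; often wants s, and professor wants nothing (atomic).
introduced : e — no; often wants s, and introduced wants nothing (atomic).
yesterday — combines: yesterday : ((s→e)→(t→e)) takes often : (s→e) as argument, giving (t→e).

yesterday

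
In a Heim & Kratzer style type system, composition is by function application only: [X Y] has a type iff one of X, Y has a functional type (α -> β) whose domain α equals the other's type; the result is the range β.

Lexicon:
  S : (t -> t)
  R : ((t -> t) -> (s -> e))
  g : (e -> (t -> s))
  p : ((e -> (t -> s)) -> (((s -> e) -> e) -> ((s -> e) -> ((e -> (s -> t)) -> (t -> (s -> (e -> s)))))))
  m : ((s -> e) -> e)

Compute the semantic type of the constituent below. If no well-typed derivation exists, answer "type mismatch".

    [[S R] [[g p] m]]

((e -> (s -> t)) -> (t -> (s -> (e -> s))))

[S R]: R is ((t -> t) -> (s -> e)), S is (t -> t); result (s -> e).
[g p]: p is ((e -> (t -> s)) -> (((s -> e) -> e) -> ((s -> e) -> ((e -> (s -> t)) -> (t -> (s -> (e -> s))))))), g is (e -> (t -> s)); result (((s -> e) -> e) -> ((s -> e) -> ((e -> (s -> t)) -> (t -> (s -> (e -> s)))))).
[[g p] m]: [g p] is (((s -> e) -> e) -> ((s -> e) -> ((e -> (s -> t)) -> (t -> (s -> (e -> s)))))), m is ((s -> e) -> e); result ((s -> e) -> ((e -> (s -> t)) -> (t -> (s -> (e -> s))))).
[[S R] [[g p] m]]: [[g p] m] is ((s -> e) -> ((e -> (s -> t)) -> (t -> (s -> (e -> s))))), [S R] is (s -> e); result ((e -> (s -> t)) -> (t -> (s -> (e -> s)))).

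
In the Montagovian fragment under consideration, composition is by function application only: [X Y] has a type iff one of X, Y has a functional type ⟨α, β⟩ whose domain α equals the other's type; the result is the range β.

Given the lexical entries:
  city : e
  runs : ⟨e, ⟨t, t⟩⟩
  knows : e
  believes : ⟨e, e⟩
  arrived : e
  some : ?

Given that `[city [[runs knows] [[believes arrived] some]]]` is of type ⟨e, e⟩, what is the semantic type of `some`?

⟨e, ⟨⟨t, t⟩, ⟨e, ⟨e, e⟩⟩⟩⟩

[city [[runs knows] [[believes arrived] some]]] is required to be ⟨e, e⟩. city : e cannot yield ⟨e, e⟩ as functor, so [[runs knows] [[believes arrived] some]] : ⟨e, ⟨e, e⟩⟩.
[[runs knows] [[believes arrived] some]] is required to be ⟨e, ⟨e, e⟩⟩. [runs knows] : ⟨t, t⟩ cannot yield ⟨e, ⟨e, e⟩⟩ as functor, so [[believes arrived] some] : ⟨⟨t, t⟩, ⟨e, ⟨e, e⟩⟩⟩.
[[believes arrived] some] is required to be ⟨⟨t, t⟩, ⟨e, ⟨e, e⟩⟩⟩. [believes arrived] : e cannot yield ⟨⟨t, t⟩, ⟨e, ⟨e, e⟩⟩⟩ as functor, so some : ⟨e, ⟨⟨t, t⟩, ⟨e, ⟨e, e⟩⟩⟩⟩.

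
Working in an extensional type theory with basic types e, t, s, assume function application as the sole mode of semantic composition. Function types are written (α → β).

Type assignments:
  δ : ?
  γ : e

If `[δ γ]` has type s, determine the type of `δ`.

(e → s)

At [δ γ] (required: s): γ is e, which is not a function with range s; hence δ is the functor — type (e → s).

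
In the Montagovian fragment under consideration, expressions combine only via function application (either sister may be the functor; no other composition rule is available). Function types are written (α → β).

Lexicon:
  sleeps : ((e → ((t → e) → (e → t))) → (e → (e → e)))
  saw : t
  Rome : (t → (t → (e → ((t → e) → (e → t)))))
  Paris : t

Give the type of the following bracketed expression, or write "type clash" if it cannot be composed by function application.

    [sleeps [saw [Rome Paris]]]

At [Rome Paris], Rome : (t → (t → (e → ((t → e) → (e → t))))) takes Paris : t, giving (t → (e → ((t → e) → (e → t)))).
At [saw [Rome Paris]], [Rome Paris] : (t → (e → ((t → e) → (e → t)))) takes saw : t, giving (e → ((t → e) → (e → t))).
At [sleeps [saw [Rome Paris]]], sleeps : ((e → ((t → e) → (e → t))) → (e → (e → e))) takes [saw [Rome Paris]] : (e → ((t → e) → (e → t))), giving (e → (e → e)).

(e → (e → e))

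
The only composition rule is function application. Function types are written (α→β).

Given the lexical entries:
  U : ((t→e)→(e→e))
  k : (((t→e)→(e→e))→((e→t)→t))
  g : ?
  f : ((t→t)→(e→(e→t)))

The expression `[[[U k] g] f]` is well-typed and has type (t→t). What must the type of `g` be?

For [[[U k] g] f] to have type (t→t) with f of type ((t→t)→(e→(e→t))), [[U k] g] must be the function: [[U k] g] : (((t→t)→(e→(e→t)))→(t→t)).
For [[U k] g] to have type (((t→t)→(e→(e→t)))→(t→t)) with [U k] of type ((e→t)→t), g must be the function: g : (((e→t)→t)→(((t→t)→(e→(e→t)))→(t→t))).

(((e→t)→t)→(((t→t)→(e→(e→t)))→(t→t)))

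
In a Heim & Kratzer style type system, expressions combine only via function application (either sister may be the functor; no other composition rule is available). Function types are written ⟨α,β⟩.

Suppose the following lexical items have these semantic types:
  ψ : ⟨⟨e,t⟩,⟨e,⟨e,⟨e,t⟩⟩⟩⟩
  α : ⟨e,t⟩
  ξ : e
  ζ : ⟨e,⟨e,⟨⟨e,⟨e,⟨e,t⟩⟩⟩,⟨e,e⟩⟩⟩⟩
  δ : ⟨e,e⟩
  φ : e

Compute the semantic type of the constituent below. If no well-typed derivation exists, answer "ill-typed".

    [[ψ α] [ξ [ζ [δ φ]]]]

⟨e,e⟩

At [ψ α], ψ : ⟨⟨e,t⟩,⟨e,⟨e,⟨e,t⟩⟩⟩⟩ takes α : ⟨e,t⟩, giving ⟨e,⟨e,⟨e,t⟩⟩⟩.
At [δ φ], δ : ⟨e,e⟩ takes φ : e, giving e.
At [ζ [δ φ]], ζ : ⟨e,⟨e,⟨⟨e,⟨e,⟨e,t⟩⟩⟩,⟨e,e⟩⟩⟩⟩ takes [δ φ] : e, giving ⟨e,⟨⟨e,⟨e,⟨e,t⟩⟩⟩,⟨e,e⟩⟩⟩.
At [ξ [ζ [δ φ]]], [ζ [δ φ]] : ⟨e,⟨⟨e,⟨e,⟨e,t⟩⟩⟩,⟨e,e⟩⟩⟩ takes ξ : e, giving ⟨⟨e,⟨e,⟨e,t⟩⟩⟩,⟨e,e⟩⟩.
At [[ψ α] [ξ [ζ [δ φ]]]], [ξ [ζ [δ φ]]] : ⟨⟨e,⟨e,⟨e,t⟩⟩⟩,⟨e,e⟩⟩ takes [ψ α] : ⟨e,⟨e,⟨e,t⟩⟩⟩, giving ⟨e,e⟩.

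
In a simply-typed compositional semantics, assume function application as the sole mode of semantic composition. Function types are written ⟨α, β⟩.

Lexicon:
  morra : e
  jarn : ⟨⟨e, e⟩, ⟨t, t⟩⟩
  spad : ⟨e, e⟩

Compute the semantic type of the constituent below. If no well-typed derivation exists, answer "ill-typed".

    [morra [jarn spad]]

ill-typed

[jarn spad] — jarn of type ⟨⟨e, e⟩, ⟨t, t⟩⟩ combines with spad of type ⟨e, e⟩: type ⟨t, t⟩.
[morra [jarn spad]]: e with ⟨t, t⟩ — neither is a function whose domain matches the other; composition fails here.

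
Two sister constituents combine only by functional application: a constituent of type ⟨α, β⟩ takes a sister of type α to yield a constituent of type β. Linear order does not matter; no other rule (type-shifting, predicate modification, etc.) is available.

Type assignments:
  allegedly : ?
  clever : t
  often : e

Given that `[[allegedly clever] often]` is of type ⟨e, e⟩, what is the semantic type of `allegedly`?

⟨t, ⟨e, ⟨e, e⟩⟩⟩

[[allegedly clever] often] must have type ⟨e, e⟩. The sister often has type e; that is not a function onto ⟨e, e⟩, so [allegedly clever] must be the functor, of type ⟨e, ⟨e, e⟩⟩.
[allegedly clever] must have type ⟨e, ⟨e, e⟩⟩. The sister clever has type t; that is not a function onto ⟨e, ⟨e, e⟩⟩, so allegedly must be the functor, of type ⟨t, ⟨e, ⟨e, e⟩⟩⟩.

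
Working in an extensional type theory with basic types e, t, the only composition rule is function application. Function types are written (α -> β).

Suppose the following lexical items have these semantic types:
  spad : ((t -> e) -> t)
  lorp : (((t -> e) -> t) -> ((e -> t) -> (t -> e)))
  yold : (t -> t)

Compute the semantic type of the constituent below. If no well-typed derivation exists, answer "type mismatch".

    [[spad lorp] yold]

type mismatch

[spad lorp] — lorp of type (((t -> e) -> t) -> ((e -> t) -> (t -> e))) combines with spad of type ((t -> e) -> t): type ((e -> t) -> (t -> e)).
[[spad lorp] yold]: ((e -> t) -> (t -> e)) with (t -> t) — neither is a function whose domain matches the other; composition fails here.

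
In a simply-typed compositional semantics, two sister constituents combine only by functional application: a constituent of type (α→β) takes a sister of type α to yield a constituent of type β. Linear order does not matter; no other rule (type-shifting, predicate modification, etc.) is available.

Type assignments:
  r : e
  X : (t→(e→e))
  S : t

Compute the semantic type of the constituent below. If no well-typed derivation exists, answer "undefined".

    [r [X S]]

[X S]: (t→(e→e)) applied to t yields (e→e).
[r [X S]]: (e→e) applied to e yields e.

e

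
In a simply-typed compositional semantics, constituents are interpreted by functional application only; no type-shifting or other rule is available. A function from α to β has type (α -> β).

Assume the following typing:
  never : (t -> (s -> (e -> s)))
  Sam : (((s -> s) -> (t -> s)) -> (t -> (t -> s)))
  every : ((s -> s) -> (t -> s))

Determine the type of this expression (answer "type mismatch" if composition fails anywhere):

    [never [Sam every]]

type mismatch

[Sam every]: functor Sam : (((s -> s) -> (t -> s)) -> (t -> (t -> s))), argument every : ((s -> s) -> (t -> s)); result (t -> (t -> s)).
[never [Sam every]]: (t -> (s -> (e -> s))) with (t -> (t -> s)) — neither is a function whose domain matches the other; composition fails here.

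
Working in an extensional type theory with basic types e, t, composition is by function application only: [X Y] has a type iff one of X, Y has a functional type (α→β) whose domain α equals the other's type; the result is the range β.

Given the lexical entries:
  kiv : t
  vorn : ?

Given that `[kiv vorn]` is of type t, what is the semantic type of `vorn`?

(t→t)

[kiv vorn] must have type t. The sister kiv has type t; that is not a function onto t, so vorn must be the functor, of type (t→t).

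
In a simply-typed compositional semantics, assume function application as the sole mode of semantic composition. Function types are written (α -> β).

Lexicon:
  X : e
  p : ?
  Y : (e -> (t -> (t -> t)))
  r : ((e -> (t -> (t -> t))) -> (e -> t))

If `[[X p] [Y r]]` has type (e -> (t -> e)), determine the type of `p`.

(e -> ((e -> t) -> (e -> (t -> e))))

[[X p] [Y r]] must have type (e -> (t -> e)). The sister [Y r] has type (e -> t); that is not a function onto (e -> (t -> e)), so [X p] must be the functor, of type ((e -> t) -> (e -> (t -> e))).
[X p] must have type ((e -> t) -> (e -> (t -> e))). The sister X has type e; that is not a function onto ((e -> t) -> (e -> (t -> e))), so p must be the functor, of type (e -> ((e -> t) -> (e -> (t -> e)))).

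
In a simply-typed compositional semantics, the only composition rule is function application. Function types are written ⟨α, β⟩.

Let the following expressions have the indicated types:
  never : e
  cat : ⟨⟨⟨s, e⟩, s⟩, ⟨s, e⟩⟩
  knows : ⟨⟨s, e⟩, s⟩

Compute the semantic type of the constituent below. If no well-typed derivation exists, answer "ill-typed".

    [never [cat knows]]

At [cat knows], cat : ⟨⟨⟨s, e⟩, s⟩, ⟨s, e⟩⟩ takes knows : ⟨⟨s, e⟩, s⟩, giving ⟨s, e⟩.
At [never [cat knows]]: neither e nor ⟨s, e⟩ can take the other as argument; the node is ill-typed.

ill-typed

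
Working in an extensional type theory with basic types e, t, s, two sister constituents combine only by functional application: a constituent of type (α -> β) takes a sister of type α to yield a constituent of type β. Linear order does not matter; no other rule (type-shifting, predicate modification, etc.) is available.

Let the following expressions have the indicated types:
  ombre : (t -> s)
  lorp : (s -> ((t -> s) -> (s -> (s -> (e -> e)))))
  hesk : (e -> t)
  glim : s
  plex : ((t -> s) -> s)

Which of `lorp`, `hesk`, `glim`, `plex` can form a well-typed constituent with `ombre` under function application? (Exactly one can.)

lorp : (s -> ((t -> s) -> (s -> (s -> (e -> e))))) — does not combine with ombre.
hesk : (e -> t) — does not combine with ombre.
glim : s — does not combine with ombre.
plex — combines: plex : ((t -> s) -> s) takes ombre : (t -> s) as argument, giving s.

plex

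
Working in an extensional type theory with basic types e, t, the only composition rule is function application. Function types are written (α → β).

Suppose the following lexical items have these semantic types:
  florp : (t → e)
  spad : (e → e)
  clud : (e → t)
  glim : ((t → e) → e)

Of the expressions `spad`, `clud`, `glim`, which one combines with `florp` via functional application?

glim

spad : (e → e) — no; florp wants t, and spad wants e.
clud : (e → t) — no; florp wants t, and clud wants e.
glim — combines: glim : ((t → e) → e) takes florp : (t → e) as argument, giving e.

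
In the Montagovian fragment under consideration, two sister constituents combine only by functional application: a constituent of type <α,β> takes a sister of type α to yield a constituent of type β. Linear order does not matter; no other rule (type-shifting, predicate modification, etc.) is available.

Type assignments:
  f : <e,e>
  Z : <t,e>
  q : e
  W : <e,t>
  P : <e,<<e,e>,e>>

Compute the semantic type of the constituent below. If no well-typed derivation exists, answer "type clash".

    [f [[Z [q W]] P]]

[q W]: W is <e,t>, q is e; result t.
[Z [q W]]: Z is <t,e>, [q W] is t; result e.
[[Z [q W]] P]: P is <e,<<e,e>,e>>, [Z [q W]] is e; result <<e,e>,e>.
[f [[Z [q W]] P]]: [[Z [q W]] P] is <<e,e>,e>, f is <e,e>; result e.

e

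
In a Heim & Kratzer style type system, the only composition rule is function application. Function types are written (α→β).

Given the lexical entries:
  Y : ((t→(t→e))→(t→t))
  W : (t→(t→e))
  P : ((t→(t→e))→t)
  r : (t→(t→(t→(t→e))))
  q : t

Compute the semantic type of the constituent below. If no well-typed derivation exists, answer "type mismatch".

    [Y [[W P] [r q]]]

[W P]: ((t→(t→e))→t) applied to (t→(t→e)) yields t.
[r q]: (t→(t→(t→(t→e)))) applied to t yields (t→(t→(t→e))).
[[W P] [r q]]: (t→(t→(t→e))) applied to t yields (t→(t→e)).
[Y [[W P] [r q]]]: ((t→(t→e))→(t→t)) applied to (t→(t→e)) yields (t→t).

(t→t)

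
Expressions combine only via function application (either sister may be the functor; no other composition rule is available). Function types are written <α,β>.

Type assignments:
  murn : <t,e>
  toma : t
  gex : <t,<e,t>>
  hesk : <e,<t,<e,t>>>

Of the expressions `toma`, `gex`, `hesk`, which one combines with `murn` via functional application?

toma

toma — combines: murn : <t,e> takes toma : t as argument, giving e.
gex : <t,<e,t>> — neither side's domain matches the other.
hesk : <e,<t,<e,t>>> — neither side's domain matches the other.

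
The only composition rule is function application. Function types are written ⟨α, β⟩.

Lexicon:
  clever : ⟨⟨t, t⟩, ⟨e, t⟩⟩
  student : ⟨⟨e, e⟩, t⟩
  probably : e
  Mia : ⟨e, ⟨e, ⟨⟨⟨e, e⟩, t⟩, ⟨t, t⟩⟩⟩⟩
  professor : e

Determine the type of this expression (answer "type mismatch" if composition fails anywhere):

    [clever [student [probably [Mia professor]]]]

[Mia professor]: functor Mia : ⟨e, ⟨e, ⟨⟨⟨e, e⟩, t⟩, ⟨t, t⟩⟩⟩⟩, argument professor : e; result ⟨e, ⟨⟨⟨e, e⟩, t⟩, ⟨t, t⟩⟩⟩.
[probably [Mia professor]]: functor [Mia professor] : ⟨e, ⟨⟨⟨e, e⟩, t⟩, ⟨t, t⟩⟩⟩, argument probably : e; result ⟨⟨⟨e, e⟩, t⟩, ⟨t, t⟩⟩.
[student [probably [Mia professor]]]: functor [probably [Mia professor]] : ⟨⟨⟨e, e⟩, t⟩, ⟨t, t⟩⟩, argument student : ⟨⟨e, e⟩, t⟩; result ⟨t, t⟩.
[clever [student [probably [Mia professor]]]]: functor clever : ⟨⟨t, t⟩, ⟨e, t⟩⟩, argument [student [probably [Mia professor]]] : ⟨t, t⟩; result ⟨e, t⟩.

⟨e, t⟩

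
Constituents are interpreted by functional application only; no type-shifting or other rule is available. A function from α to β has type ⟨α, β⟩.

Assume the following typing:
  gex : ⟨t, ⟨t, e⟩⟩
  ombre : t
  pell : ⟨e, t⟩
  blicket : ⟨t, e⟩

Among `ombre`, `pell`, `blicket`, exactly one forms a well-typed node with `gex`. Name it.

ombre

ombre — combines: gex : ⟨t, ⟨t, e⟩⟩ takes ombre : t as argument, giving ⟨t, e⟩.
pell : ⟨e, t⟩ — gex needs t; pell needs e; neither fits.
blicket : ⟨t, e⟩ — gex needs t; blicket needs t; neither fits.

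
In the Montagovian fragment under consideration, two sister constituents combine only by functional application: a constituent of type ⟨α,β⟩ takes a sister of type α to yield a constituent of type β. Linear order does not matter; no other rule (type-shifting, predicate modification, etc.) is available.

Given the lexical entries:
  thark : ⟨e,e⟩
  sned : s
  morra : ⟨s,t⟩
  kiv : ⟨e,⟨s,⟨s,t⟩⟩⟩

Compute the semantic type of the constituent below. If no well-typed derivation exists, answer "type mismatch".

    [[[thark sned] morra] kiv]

[thark sned]: ⟨e,e⟩ with s — neither is a function whose domain matches the other; composition fails here.

type mismatch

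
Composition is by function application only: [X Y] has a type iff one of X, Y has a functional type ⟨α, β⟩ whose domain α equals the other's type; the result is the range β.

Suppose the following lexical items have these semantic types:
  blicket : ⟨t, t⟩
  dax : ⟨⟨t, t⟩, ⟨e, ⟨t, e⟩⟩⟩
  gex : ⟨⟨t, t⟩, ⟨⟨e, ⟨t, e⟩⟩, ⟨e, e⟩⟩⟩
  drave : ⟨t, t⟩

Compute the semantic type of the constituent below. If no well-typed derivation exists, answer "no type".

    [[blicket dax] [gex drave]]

⟨e, e⟩

[blicket dax] — dax of type ⟨⟨t, t⟩, ⟨e, ⟨t, e⟩⟩⟩ combines with blicket of type ⟨t, t⟩: type ⟨e, ⟨t, e⟩⟩.
[gex drave] — gex of type ⟨⟨t, t⟩, ⟨⟨e, ⟨t, e⟩⟩, ⟨e, e⟩⟩⟩ combines with drave of type ⟨t, t⟩: type ⟨⟨e, ⟨t, e⟩⟩, ⟨e, e⟩⟩.
[[blicket dax] [gex drave]] — [gex drave] of type ⟨⟨e, ⟨t, e⟩⟩, ⟨e, e⟩⟩ combines with [blicket dax] of type ⟨e, ⟨t, e⟩⟩: type ⟨e, e⟩.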